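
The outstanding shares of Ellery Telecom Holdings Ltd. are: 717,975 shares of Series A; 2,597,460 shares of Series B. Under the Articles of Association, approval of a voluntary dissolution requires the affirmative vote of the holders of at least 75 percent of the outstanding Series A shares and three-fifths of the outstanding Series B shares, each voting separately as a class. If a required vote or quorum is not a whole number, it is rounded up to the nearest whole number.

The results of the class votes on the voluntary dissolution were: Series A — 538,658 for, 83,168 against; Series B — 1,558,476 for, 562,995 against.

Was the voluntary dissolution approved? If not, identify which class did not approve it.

Series A: 3/4 of 717975 = 538481.25, rounded up to 538482; 538,482 required, 538,658 in favor — approved.
Series B: 3/5 of 2597460 = 1558476; 1,558,476 required, 1,558,476 in favor — approved.

Approved — every class gave the required vote.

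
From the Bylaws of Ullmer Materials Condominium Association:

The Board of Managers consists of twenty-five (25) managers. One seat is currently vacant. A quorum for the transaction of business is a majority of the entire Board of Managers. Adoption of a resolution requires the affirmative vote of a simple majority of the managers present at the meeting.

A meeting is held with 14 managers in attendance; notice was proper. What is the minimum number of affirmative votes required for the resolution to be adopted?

The resolution requires a majority of the managers present (14).
A majority of 14 is 8.

8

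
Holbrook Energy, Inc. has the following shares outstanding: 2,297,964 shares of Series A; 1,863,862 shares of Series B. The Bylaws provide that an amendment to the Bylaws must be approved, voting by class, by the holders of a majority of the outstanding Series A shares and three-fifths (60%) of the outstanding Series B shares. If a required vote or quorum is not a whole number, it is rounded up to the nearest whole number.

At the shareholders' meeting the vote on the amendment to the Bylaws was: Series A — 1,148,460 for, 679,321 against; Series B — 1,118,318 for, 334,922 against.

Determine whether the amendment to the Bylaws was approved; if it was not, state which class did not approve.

Not approved — the Series A shares did not give the required vote.

Series A: a majority of 2297964 is 1148983; 1,148,983 required, 1,148,460 in favor — not approved.
Series B: 3/5 of 1863862 = 1118317.20, rounded up to 1118318; 1,118,318 required, 1,118,318 in favor — approved.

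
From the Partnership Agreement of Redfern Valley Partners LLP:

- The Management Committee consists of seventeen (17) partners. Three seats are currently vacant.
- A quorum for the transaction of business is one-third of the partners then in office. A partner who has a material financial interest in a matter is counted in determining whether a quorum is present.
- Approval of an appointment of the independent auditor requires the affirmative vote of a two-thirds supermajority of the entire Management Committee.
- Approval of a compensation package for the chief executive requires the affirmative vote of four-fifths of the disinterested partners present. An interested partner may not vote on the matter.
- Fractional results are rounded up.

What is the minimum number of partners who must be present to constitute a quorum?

5

1/3 of 14 = 4.67, rounded up to 5.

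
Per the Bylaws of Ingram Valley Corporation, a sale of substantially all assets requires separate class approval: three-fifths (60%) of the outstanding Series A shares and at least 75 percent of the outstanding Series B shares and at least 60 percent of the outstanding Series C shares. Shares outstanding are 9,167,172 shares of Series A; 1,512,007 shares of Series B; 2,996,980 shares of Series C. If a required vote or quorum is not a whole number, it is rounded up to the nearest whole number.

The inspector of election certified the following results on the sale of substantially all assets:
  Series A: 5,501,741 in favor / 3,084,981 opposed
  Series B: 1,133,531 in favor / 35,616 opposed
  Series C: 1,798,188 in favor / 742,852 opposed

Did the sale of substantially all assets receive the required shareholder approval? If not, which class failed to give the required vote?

Not approved — the Series B shares did not give the required vote.

Series A: 3/5 of 9167172 = 5500303.20, rounded up to 5500304; 5,500,304 required, 5,501,741 in favor — approved.
Series B: 3/4 of 1512007 = 1134005.25, rounded up to 1134006; 1,134,006 required, 1,133,531 in favor — not approved.
Series C: 3/5 of 2996980 = 1798188; 1,798,188 required, 1,798,188 in favor — approved.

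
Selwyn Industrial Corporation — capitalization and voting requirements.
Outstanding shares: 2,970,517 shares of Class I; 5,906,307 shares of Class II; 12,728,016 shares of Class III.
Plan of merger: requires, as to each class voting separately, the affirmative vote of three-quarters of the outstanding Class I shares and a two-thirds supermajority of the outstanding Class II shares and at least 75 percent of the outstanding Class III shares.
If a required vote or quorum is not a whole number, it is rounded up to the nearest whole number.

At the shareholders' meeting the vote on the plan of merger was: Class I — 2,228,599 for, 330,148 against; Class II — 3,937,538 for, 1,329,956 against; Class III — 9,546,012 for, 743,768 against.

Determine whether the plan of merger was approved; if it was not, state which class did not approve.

Class I: 3/4 of 2970517 = 2227887.75, rounded up to 2227888; 2,227,888 required, 2,228,599 in favor — approved.
Class II: 2/3 of 5906307 = 3937538; 3,937,538 required, 3,937,538 in favor — approved.
Class III: 3/4 of 12728016 = 9546012; 9,546,012 required, 9,546,012 in favor — approved.

Approved — every class gave the required vote.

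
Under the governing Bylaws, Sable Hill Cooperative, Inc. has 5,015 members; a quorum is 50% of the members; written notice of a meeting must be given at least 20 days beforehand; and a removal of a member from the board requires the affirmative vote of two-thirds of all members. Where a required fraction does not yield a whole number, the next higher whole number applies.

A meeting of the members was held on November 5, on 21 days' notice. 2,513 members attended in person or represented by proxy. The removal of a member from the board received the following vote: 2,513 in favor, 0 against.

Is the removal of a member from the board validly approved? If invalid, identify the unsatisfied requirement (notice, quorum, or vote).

Notice: 21 days given; 20 required. Satisfied.
Quorum: 50% of 5,015 = 2,507.50, rounded up to 2,508; 2,513 present. Satisfied.
Vote: requires two-thirds of all members (5,015); 2/3 of 5015 = 3343.33, rounded up to 3344, so 3,344 needed; 2,513 in favor. Not satisfied.

Invalid — vote requirement not satisfied.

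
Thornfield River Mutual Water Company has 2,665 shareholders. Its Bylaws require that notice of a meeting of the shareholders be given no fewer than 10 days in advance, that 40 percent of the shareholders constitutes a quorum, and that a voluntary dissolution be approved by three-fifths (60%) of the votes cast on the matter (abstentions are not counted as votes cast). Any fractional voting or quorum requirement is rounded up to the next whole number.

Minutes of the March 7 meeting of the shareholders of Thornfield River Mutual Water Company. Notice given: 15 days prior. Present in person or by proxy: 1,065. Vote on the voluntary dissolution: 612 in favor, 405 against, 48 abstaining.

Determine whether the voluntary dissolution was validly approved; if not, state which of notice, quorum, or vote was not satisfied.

Invalid — quorum requirement not satisfied.

Notice: 15 days given; 10 required. Satisfied.
Quorum: 40% of 2,665 = 1,066; 1,065 present. Not satisfied.
Vote: requires three-fifths of the votes cast (1,065 − 48 abstaining = 1,017); 3/5 of 1017 = 610.20, rounded up to 611, so 611 needed; 612 in favor. Satisfied.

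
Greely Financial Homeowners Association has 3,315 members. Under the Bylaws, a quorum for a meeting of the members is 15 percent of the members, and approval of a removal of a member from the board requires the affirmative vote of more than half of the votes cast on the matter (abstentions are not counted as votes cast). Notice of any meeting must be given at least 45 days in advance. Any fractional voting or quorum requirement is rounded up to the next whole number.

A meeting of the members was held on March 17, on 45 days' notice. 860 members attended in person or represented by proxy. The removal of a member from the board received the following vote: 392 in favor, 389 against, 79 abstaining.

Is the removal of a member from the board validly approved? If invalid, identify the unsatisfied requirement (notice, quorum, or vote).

Valid — all requirements satisfied.

Notice: 45 days given; 45 required. Satisfied.
Quorum: 15% of 3,315 = 497.25, rounded up to 498; 860 present. Satisfied.
Vote: requires a majority of the votes cast (860 − 79 abstaining = 781); a majority of 781 is 391, so 391 needed; 392 in favor. Satisfied.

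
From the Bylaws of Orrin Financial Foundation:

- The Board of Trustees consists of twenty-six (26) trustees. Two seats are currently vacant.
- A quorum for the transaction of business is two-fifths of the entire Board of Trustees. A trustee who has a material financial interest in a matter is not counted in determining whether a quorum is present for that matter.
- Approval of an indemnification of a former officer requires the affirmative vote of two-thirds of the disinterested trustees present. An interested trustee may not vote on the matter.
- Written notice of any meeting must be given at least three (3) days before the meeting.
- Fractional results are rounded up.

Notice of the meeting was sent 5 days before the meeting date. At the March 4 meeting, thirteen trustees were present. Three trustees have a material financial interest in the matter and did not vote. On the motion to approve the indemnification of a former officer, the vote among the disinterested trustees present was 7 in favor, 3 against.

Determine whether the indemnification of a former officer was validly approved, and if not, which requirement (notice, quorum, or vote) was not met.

Invalid — quorum requirement not satisfied.

Notice: 5 days given; 3 required (5 ≥ 3). Satisfied.
Quorum: 13 present, but the 3 interested trustees do not count, leaving 10. Quorum is 11. Not satisfied.
Vote: the indemnification of a former officer requires two-thirds of the disinterested trustees present (13 − 3 = 10). 2/3 of 10 = 6.67, rounded up to 7, so 7 affirmative votes are needed; 7 voted in favor. Satisfied. (Moot — without a quorum no business can be validly transacted.)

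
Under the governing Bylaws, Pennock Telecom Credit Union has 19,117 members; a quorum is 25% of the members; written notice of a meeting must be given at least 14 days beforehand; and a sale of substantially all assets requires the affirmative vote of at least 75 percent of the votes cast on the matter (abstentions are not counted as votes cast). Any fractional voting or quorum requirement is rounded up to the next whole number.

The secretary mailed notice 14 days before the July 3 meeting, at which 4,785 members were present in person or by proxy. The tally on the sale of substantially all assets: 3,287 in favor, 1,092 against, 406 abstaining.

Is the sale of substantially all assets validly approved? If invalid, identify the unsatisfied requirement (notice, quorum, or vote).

Notice: 14 days given; 14 required. Satisfied.
Quorum: 25% of 19,117 = 4,779.25, rounded up to 4,780; 4,785 present. Satisfied.
Vote: requires three-fourths of the votes cast (4,785 − 406 abstaining = 4,379); 3/4 of 4379 = 3284.25, rounded up to 3285, so 3,285 needed; 3,287 in favor. Satisfied.

Valid — all requirements satisfied.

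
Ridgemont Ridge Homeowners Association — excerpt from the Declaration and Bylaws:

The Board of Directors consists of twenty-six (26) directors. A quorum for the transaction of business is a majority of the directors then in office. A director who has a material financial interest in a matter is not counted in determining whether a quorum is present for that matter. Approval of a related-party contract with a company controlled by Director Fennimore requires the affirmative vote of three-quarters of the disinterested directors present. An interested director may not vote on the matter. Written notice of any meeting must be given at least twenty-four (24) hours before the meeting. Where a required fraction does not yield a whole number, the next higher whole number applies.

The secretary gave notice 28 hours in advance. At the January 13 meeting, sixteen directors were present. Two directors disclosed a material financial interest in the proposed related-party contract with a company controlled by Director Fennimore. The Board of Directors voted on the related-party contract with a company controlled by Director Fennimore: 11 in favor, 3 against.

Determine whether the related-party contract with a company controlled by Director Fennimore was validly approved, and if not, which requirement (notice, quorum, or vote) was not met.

Valid — all requirements satisfied.

Notice: 28 hours given; 24 required (28 ≥ 24). Satisfied.
Quorum: 16 present, but the 2 interested directors do not count, leaving 14. Quorum is 14. Satisfied.
Vote: the related-party contract with a company controlled by Director Fennimore requires three-fourths of the disinterested directors present (16 − 2 = 14). 3/4 of 14 = 10.50, rounded up to 11, so 11 affirmative votes are needed; 11 voted in favor. Satisfied.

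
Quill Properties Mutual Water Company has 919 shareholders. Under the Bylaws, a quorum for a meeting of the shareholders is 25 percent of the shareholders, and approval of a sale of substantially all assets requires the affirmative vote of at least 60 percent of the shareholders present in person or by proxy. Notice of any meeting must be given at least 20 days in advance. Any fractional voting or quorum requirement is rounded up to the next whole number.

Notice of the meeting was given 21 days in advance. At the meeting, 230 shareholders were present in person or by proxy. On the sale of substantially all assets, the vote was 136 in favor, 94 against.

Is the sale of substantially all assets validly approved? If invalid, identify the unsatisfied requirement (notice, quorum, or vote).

Notice: 21 days given; 20 required. Satisfied.
Quorum: 25% of 919 = 229.75, rounded up to 230; 230 present. Satisfied.
Vote: requires three-fifths of those present (230); 3/5 of 230 = 138, so 138 needed; 136 in favor. Not satisfied.

Invalid — vote requirement not satisfied.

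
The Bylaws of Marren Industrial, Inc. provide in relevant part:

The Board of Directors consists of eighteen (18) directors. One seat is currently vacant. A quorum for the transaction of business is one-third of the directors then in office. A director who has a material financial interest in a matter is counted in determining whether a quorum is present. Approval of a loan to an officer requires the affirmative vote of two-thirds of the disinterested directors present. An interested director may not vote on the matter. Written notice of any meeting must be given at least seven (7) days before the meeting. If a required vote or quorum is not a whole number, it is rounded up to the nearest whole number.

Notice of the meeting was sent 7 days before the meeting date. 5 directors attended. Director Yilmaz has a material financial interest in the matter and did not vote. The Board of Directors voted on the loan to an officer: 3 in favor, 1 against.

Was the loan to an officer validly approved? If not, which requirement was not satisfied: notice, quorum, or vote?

Notice: 7 days given; 7 required (7 ≥ 7). Satisfied.
Quorum: 5 present (interested directors count toward quorum); quorum is 6. Not satisfied.
Vote: the loan to an officer requires two-thirds of the disinterested directors present (5 − 1 = 4). 2/3 of 4 = 2.67, rounded up to 3, so 3 affirmative votes are needed; 3 voted in favor. Satisfied. (Moot — without a quorum no business can be validly transacted.)

Invalid — quorum requirement not satisfied.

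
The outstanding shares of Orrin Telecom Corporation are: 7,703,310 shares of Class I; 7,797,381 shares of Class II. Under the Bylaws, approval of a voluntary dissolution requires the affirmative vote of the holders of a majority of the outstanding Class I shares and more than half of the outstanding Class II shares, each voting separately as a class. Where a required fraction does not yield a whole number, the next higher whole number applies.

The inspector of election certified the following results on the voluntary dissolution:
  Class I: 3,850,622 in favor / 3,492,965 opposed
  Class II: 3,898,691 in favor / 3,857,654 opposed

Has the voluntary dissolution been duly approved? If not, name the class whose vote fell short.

Class I: a majority of 7703310 is 3851656; 3,851,656 required, 3,850,622 in favor — not approved.
Class II: a majority of 7797381 is 3898691; 3,898,691 required, 3,898,691 in favor — approved.

Not approved — the Class I shares did not give the required vote.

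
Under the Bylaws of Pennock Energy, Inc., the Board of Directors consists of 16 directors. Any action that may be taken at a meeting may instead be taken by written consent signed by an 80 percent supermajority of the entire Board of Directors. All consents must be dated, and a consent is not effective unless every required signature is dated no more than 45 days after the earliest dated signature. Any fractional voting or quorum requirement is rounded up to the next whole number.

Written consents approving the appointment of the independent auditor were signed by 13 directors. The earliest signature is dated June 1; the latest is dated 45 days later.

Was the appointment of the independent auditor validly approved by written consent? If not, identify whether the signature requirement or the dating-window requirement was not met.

Signatures required: an 80 percent supermajority of 16 — 4/5 of 16 = 12.80, rounded up to 13, so 13 needed; 13 signed. Sufficient.
Dating window: the latest signature is 45 days after the earliest; the limit is 45 days. Within the window.

Effective — both the signature and dating-window requirements are satisfied.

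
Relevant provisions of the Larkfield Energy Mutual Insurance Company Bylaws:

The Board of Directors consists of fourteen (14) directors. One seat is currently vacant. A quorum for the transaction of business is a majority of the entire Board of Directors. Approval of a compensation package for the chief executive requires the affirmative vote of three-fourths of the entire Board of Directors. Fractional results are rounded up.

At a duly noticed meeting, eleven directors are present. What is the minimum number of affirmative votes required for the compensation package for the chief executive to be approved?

11

The compensation package for the chief executive requires three-fourths of the entire Board of Directors (14).
3/4 of 14 = 10.50, rounded up to 11.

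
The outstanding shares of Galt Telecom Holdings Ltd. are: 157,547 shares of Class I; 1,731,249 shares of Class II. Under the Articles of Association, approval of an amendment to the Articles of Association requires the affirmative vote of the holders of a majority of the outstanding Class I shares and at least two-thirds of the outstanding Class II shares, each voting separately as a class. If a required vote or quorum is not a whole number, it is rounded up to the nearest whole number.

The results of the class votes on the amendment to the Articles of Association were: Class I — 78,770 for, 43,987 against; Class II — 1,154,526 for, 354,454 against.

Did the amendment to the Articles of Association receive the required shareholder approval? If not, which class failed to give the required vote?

Not approved — the Class I shares did not give the required vote.

Class I: a majority of 157547 is 78774; 78,774 required, 78,770 in favor — not approved.
Class II: 2/3 of 1731249 = 1154166; 1,154,166 required, 1,154,526 in favor — approved.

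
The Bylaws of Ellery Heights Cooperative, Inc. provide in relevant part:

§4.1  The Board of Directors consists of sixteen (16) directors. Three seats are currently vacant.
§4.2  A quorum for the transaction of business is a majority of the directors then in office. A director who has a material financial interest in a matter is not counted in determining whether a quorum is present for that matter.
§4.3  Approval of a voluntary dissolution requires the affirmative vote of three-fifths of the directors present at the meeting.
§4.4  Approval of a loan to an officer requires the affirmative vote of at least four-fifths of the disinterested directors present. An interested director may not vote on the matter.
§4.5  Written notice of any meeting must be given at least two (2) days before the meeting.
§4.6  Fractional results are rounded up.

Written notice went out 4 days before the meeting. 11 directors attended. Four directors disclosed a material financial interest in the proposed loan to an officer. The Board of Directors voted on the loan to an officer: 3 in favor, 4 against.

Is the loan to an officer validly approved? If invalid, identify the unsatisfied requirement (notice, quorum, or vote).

Invalid — vote requirement not satisfied.

Notice: 4 days given; 2 required (4 ≥ 2). Satisfied.
Quorum: 11 present, but the 4 interested directors do not count, leaving 7. Quorum is 7. Satisfied.
Vote: the loan to an officer requires four-fifths of the disinterested directors present (11 − 4 = 7). 4/5 of 7 = 5.60, rounded up to 6, so 6 affirmative votes are needed; 3 voted in favor. Not satisfied.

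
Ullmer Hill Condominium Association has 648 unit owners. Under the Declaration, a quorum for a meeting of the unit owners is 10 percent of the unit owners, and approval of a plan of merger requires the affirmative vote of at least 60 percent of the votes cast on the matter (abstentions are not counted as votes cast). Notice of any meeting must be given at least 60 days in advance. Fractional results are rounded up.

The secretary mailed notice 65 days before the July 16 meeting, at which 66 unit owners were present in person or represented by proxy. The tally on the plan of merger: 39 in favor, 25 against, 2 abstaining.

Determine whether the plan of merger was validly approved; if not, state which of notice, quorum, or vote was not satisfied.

Notice: 65 days given; 60 required. Satisfied.
Quorum: 10% of 648 = 64.80, rounded up to 65; 66 present. Satisfied.
Vote: requires three-fifths of the votes cast (66 − 2 abstaining = 64); 3/5 of 64 = 38.40, rounded up to 39, so 39 needed; 39 in favor. Satisfied.

Valid — all requirements satisfied.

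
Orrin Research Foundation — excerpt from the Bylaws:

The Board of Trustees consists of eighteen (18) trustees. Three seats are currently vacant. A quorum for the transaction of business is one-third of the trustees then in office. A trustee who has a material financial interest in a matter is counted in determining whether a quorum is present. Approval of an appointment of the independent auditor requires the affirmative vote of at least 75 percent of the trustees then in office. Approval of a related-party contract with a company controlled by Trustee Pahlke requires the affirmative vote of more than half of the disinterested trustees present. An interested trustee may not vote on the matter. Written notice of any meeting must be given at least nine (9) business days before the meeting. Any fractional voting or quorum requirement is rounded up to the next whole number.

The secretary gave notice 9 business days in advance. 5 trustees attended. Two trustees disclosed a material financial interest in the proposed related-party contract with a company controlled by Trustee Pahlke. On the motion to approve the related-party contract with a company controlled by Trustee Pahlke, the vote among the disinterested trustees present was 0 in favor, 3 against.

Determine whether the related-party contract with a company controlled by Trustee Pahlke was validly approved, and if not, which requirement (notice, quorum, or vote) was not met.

Invalid — vote requirement not satisfied.

Notice: 9 business days given; 9 required (9 ≥ 9). Satisfied.
Quorum: 5 present (interested trustees count toward quorum); quorum is 5. Satisfied.
Vote: the related-party contract with a company controlled by Trustee Pahlke requires a majority of the disinterested trustees present (5 − 2 = 3). A majority of 3 is 2, so 2 affirmative votes are needed; 0 voted in favor. Not satisfied.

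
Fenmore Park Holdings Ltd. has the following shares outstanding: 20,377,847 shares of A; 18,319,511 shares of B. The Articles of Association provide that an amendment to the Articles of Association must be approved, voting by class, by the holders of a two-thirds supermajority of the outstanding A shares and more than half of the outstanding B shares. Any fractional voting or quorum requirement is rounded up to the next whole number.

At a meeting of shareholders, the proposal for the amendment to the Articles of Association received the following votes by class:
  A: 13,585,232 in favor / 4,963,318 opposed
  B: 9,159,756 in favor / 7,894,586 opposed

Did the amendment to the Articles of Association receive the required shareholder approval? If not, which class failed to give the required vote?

Approved — every class gave the required vote.

A: 2/3 of 20377847 = 13585231.33, rounded up to 13585232; 13,585,232 required, 13,585,232 in favor — approved.
B: a majority of 18319511 is 9159756; 9,159,756 required, 9,159,756 in favor — approved.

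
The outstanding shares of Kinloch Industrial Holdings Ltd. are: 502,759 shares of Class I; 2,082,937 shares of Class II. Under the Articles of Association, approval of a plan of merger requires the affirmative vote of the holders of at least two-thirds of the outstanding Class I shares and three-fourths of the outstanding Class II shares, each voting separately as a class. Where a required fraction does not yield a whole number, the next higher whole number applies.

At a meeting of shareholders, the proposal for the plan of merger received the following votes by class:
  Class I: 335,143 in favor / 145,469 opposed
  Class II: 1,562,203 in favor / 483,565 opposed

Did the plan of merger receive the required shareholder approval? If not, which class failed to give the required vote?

Not approved — the Class I shares did not give the required vote.

Class I: 2/3 of 502759 = 335172.67, rounded up to 335173; 335,173 required, 335,143 in favor — not approved.
Class II: 3/4 of 2082937 = 1562202.75, rounded up to 1562203; 1,562,203 required, 1,562,203 in favor — approved.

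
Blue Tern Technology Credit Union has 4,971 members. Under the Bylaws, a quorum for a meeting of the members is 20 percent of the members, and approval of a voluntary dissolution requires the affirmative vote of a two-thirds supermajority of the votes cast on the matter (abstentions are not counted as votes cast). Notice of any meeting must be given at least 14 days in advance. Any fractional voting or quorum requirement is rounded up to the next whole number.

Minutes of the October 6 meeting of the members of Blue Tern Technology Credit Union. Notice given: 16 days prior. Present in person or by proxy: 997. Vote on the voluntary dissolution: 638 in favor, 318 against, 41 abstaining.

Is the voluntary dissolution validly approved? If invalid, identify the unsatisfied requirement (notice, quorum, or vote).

Valid — all requirements satisfied.

Notice: 16 days given; 14 required. Satisfied.
Quorum: 20% of 4,971 = 994.20, rounded up to 995; 997 present. Satisfied.
Vote: requires two-thirds of the votes cast (997 − 41 abstaining = 956); 2/3 of 956 = 637.33, rounded up to 638, so 638 needed; 638 in favor. Satisfied.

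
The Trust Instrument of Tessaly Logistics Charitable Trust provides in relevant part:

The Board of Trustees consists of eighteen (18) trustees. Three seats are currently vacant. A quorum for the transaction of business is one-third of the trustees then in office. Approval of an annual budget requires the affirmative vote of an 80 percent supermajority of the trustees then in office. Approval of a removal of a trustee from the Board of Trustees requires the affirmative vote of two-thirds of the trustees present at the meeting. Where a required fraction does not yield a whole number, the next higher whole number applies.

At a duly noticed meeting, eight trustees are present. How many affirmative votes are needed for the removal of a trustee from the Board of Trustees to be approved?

6

The removal of a trustee from the Board of Trustees requires two-thirds of the trustees present (8).
2/3 of 8 = 5.33, rounded up to 6.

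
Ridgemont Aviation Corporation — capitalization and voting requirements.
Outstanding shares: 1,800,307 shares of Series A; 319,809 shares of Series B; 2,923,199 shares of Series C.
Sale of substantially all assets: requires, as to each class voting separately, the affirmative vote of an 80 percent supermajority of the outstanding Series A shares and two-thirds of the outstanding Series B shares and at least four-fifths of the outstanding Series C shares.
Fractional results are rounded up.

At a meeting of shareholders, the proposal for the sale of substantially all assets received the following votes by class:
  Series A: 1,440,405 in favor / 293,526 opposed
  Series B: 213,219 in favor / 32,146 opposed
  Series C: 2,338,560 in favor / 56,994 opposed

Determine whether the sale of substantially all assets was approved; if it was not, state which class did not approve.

Approved — every class gave the required vote.

Series A: 4/5 of 1800307 = 1440245.60, rounded up to 1440246; 1,440,246 required, 1,440,405 in favor — approved.
Series B: 2/3 of 319809 = 213206; 213,206 required, 213,219 in favor — approved.
Series C: 4/5 of 2923199 = 2338559.20, rounded up to 2338560; 2,338,560 required, 2,338,560 in favor — approved.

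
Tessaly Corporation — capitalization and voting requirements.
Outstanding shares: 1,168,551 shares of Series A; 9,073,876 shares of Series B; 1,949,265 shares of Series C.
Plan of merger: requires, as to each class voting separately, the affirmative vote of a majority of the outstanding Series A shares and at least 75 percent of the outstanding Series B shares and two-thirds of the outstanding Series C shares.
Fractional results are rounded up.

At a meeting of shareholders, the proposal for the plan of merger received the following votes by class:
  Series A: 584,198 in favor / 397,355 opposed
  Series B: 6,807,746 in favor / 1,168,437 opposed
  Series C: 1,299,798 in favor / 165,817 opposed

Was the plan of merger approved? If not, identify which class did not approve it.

Not approved — the Series A shares did not give the required vote.

Series A: a majority of 1168551 is 584276; 584,276 required, 584,198 in favor — not approved.
Series B: 3/4 of 9073876 = 6805407; 6,805,407 required, 6,807,746 in favor — approved.
Series C: 2/3 of 1949265 = 1299510; 1,299,510 required, 1,299,798 in favor — approved.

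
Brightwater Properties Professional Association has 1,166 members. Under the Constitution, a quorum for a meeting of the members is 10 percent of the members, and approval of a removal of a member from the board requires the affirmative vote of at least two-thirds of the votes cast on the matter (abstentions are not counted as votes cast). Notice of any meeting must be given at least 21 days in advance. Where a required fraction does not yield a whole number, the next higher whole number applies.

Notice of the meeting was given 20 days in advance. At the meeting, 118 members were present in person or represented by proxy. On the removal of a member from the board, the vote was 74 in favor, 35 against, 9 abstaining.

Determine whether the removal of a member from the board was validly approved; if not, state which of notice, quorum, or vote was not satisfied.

Invalid — notice requirement not satisfied.

Notice: 20 days given; 21 required. Not satisfied.
Quorum: 10% of 1,166 = 116.60, rounded up to 117; 118 present. Satisfied.
Vote: requires two-thirds of the votes cast (118 − 9 abstaining = 109); 2/3 of 109 = 72.67, rounded up to 73, so 73 needed; 74 in favor. Satisfied.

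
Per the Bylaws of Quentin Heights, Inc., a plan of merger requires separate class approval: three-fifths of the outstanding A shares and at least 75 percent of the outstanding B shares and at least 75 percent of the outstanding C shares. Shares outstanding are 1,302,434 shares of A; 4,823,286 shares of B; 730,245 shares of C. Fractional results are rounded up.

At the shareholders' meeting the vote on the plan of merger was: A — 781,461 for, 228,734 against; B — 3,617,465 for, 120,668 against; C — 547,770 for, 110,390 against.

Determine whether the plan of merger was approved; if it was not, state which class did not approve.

Approved — every class gave the required vote.

A: 3/5 of 1302434 = 781460.40, rounded up to 781461; 781,461 required, 781,461 in favor — approved.
B: 3/4 of 4823286 = 3617464.50, rounded up to 3617465; 3,617,465 required, 3,617,465 in favor — approved.
C: 3/4 of 730245 = 547683.75, rounded up to 547684; 547,684 required, 547,770 in favor — approved.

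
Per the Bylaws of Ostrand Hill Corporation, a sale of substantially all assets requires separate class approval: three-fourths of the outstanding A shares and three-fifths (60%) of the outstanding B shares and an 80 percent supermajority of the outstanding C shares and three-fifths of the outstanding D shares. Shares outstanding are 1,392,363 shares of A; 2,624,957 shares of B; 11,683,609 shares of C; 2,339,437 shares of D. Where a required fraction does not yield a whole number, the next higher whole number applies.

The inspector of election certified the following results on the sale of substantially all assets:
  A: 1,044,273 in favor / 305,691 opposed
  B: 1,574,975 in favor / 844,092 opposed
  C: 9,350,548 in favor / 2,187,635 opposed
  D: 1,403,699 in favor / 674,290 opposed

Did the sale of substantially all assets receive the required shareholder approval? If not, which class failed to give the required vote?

A: 3/4 of 1392363 = 1044272.25, rounded up to 1044273; 1,044,273 required, 1,044,273 in favor — approved.
B: 3/5 of 2624957 = 1574974.20, rounded up to 1574975; 1,574,975 required, 1,574,975 in favor — approved.
C: 4/5 of 11683609 = 9346887.20, rounded up to 9346888; 9,346,888 required, 9,350,548 in favor — approved.
D: 3/5 of 2339437 = 1403662.20, rounded up to 1403663; 1,403,663 required, 1,403,699 in favor — approved.

Approved — every class gave the required vote.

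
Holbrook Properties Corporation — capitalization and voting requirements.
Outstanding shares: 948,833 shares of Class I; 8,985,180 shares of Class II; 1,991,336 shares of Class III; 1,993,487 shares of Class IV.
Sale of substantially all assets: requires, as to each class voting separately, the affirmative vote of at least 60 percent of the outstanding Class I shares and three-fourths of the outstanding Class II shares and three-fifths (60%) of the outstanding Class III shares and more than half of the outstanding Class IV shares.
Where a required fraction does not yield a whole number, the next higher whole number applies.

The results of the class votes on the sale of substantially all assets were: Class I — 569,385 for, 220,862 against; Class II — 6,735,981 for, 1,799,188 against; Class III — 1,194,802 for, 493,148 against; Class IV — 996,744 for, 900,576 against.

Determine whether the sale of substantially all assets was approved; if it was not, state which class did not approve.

Class I: 3/5 of 948833 = 569299.80, rounded up to 569300; 569,300 required, 569,385 in favor — approved.
Class II: 3/4 of 8985180 = 6738885; 6,738,885 required, 6,735,981 in favor — not approved.
Class III: 3/5 of 1991336 = 1194801.60, rounded up to 1194802; 1,194,802 required, 1,194,802 in favor — approved.
Class IV: a majority of 1993487 is 996744; 996,744 required, 996,744 in favor — approved.

Not approved — the Class II shares did not give the required vote.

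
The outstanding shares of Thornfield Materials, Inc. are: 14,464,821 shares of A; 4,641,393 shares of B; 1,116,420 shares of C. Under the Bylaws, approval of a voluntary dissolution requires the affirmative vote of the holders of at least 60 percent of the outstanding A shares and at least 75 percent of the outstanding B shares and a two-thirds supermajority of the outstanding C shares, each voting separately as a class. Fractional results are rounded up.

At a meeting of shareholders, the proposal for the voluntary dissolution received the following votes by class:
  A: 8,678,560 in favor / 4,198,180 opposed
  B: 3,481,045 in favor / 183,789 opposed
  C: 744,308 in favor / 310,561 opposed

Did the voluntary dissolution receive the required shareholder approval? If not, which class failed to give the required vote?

Not approved — the A shares did not give the required vote.

A: 3/5 of 14464821 = 8678892.60, rounded up to 8678893; 8,678,893 required, 8,678,560 in favor — not approved.
B: 3/4 of 4641393 = 3481044.75, rounded up to 3481045; 3,481,045 required, 3,481,045 in favor — approved.
C: 2/3 of 1116420 = 744280; 744,280 required, 744,308 in favor — approved.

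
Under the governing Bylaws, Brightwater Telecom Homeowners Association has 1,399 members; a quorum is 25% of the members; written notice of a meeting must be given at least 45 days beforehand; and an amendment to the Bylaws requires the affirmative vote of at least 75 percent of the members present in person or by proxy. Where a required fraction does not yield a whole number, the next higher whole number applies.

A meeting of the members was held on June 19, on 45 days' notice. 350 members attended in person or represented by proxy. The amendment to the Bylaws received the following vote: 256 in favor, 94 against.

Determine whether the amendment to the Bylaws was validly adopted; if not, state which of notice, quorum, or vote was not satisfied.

Notice: 45 days given; 45 required. Satisfied.
Quorum: 25% of 1,399 = 349.75, rounded up to 350; 350 present. Satisfied.
Vote: requires three-fourths of those present (350); 3/4 of 350 = 262.50, rounded up to 263, so 263 needed; 256 in favor. Not satisfied.

Invalid — vote requirement not satisfied.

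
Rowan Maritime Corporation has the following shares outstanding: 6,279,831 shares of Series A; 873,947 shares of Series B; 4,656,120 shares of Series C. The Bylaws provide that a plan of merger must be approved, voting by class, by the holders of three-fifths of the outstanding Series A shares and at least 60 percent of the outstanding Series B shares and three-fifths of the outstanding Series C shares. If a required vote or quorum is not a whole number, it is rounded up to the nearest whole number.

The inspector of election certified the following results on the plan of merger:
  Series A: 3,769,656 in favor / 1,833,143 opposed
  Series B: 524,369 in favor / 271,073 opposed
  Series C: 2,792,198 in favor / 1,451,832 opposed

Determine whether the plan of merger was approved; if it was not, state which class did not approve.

Series A: 3/5 of 6279831 = 3767898.60, rounded up to 3767899; 3,767,899 required, 3,769,656 in favor — approved.
Series B: 3/5 of 873947 = 524368.20, rounded up to 524369; 524,369 required, 524,369 in favor — approved.
Series C: 3/5 of 4656120 = 2793672; 2,793,672 required, 2,792,198 in favor — not approved.

Not approved — the Series C shares did not give the required vote.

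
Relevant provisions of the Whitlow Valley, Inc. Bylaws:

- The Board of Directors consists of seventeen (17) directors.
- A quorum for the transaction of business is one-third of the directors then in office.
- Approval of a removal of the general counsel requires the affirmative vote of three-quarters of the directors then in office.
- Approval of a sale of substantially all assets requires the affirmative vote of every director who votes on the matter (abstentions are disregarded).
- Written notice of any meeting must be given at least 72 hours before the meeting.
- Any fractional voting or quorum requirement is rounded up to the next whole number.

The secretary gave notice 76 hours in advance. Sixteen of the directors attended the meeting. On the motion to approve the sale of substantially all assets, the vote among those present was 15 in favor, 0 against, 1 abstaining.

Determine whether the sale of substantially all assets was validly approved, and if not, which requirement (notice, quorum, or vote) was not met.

Notice: 76 hours given; 72 required (76 ≥ 72). Satisfied.
Quorum: 16 present; quorum is 6. Satisfied.
Vote: the sale of substantially all assets requires the unanimous vote of the votes cast (16 present − 1 abstaining = 15). Unanimous means all 15, so 15 affirmative votes are needed; 15 voted in favor. Satisfied.

Valid — all requirements satisfied.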